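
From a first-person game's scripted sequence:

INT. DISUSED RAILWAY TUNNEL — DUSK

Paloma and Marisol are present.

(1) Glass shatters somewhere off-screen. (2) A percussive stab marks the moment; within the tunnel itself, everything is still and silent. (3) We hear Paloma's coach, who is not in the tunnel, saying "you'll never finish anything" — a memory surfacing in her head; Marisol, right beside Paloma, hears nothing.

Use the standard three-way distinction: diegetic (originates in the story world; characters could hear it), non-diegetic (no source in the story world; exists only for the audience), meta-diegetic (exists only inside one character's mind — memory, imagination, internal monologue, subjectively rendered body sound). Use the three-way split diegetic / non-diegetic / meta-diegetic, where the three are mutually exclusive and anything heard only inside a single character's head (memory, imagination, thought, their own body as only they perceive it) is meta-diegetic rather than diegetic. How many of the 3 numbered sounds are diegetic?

1

(1) is diegetic: glass is a real object/event in the scene's world.
(2) is non-diegetic: an editorial stinger — it belongs to the cut, not the story world.
Sound (3): a remembered line, private to Paloma — not present in the room, not audible to Marisol, so meta-diegetic.
So 1 of the 3 is diegetic: (1).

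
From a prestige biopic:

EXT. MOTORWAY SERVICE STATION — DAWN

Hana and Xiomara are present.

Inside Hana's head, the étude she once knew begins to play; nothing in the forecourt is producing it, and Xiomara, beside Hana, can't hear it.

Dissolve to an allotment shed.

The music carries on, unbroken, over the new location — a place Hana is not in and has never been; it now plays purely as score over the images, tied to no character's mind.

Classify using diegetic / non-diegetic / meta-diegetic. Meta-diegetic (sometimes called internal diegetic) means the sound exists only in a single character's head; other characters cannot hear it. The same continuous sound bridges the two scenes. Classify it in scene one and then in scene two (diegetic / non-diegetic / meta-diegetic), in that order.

Scene one: the music exists only inside Hana's mind; Xiomara can't hear it → meta-diegetic.
Scene two: it's detached from Hana entirely and plays over unrelated images with no in-world source — conventional underscore → non-diegetic.

meta-diegetic, non-diegetic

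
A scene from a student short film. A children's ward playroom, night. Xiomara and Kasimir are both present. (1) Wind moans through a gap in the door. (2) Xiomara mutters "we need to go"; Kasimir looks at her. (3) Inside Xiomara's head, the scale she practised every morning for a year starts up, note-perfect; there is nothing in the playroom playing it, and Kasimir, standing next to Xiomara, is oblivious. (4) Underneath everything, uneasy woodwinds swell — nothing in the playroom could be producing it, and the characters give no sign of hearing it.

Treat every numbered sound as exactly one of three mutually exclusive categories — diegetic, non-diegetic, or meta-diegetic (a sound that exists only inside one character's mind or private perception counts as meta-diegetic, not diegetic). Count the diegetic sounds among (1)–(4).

2

(1) is diegetic: it's the actual ambient sound of the location.
Sound (2): on-screen dialogue — Xiomara speaks and Kasimir is there to hear, so diegetic.
Sound (3): it lives in Xiomara's subjectivity, not in the playroom, so meta-diegetic.
Sound (4): score with no on-screen or off-screen source; it exists for the audience alone, so non-diegetic.
So 2 of the 4 are diegetic: (1), (2).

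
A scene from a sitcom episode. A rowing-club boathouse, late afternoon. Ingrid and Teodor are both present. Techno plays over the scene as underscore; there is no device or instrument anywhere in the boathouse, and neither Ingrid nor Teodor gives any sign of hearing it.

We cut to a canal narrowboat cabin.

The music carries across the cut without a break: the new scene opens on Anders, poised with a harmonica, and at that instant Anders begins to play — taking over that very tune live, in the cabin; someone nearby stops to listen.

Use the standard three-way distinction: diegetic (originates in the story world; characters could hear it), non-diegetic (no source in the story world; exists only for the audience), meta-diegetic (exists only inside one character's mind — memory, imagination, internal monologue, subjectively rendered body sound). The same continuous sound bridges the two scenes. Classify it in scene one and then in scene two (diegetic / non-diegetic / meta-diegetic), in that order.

non-diegetic, diegetic

Scene one: there's no in-world source anywhere and no character hears it — underscore for the audience only → non-diegetic.
Scene two: from the moment Anders starts playing, the tune is being performed on a harmonica inside the story world and another character hears it → diegetic.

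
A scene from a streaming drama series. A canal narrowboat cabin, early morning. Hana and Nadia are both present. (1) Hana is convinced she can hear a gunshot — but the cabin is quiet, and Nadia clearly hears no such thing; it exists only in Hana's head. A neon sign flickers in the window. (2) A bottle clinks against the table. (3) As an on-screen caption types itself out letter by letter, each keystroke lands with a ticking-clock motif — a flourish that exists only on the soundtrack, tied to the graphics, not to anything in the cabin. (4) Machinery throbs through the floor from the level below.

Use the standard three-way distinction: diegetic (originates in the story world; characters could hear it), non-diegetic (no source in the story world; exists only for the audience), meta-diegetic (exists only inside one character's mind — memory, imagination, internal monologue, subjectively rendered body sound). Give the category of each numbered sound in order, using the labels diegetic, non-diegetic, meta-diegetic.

Sound (1): Hana alone 'hears' it — an imagined sound, not present in the space, so meta-diegetic.
(2) is diegetic: the sound comes from a bottle physically present in the location.
Sound (3): sound married to a title/caption — outside the diegesis by definition, so non-diegetic.
(4) is diegetic: it's the actual ambient sound of the location.

meta-diegetic, diegetic, non-diegetic, diegetic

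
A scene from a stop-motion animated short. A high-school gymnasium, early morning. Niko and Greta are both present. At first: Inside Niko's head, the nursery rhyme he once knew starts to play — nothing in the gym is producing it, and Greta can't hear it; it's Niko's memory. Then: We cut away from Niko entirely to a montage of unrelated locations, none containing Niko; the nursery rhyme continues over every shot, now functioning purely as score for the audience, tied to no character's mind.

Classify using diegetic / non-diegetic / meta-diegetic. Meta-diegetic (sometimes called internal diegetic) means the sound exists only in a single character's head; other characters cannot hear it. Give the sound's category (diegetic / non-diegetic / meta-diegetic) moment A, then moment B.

meta-diegetic, non-diegetic

Moment A: the music lives inside Niko's mind alone; Greta can't hear it → meta-diegetic.
Moment B: once it plays over shots Niko isn't in, detached from any character's subjectivity, it's conventional underscore → non-diegetic.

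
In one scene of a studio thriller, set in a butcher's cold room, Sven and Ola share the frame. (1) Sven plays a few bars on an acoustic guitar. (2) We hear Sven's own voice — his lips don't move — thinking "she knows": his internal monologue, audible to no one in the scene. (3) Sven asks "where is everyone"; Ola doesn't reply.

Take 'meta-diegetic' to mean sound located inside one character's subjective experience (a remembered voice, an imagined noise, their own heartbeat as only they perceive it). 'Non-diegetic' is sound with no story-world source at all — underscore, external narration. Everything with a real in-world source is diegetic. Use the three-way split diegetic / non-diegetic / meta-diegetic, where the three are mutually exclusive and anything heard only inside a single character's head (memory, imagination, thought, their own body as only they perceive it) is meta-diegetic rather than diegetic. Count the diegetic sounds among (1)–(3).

2

(1) is diegetic: a character is playing an acoustic guitar on screen.
Sound (2): Sven's thought-voice: a private mental sound no other character can hear, so meta-diegetic.
Sound (3): on-screen dialogue — Sven speaks and Ola is there to hear, so diegetic.
So 2 of the 3 are diegetic: (1), (3).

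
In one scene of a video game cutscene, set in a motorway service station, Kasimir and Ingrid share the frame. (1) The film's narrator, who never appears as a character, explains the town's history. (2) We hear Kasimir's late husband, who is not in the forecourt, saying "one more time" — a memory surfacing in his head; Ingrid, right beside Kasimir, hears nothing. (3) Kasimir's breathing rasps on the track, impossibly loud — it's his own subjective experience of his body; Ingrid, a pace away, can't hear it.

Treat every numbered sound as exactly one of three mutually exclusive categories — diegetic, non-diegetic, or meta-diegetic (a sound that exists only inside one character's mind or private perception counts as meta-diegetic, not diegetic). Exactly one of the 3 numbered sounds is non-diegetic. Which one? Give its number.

1

(1) commentary laid over the scene from outside the fiction → non-diegetic.
(2) a remembered line, private to Kasimir — not present in the room, not audible to Ingrid → meta-diegetic.
(3) point-of-audition from inside Kasimir's body; not a sound in the room → meta-diegetic.
Only (1) is non-diegetic.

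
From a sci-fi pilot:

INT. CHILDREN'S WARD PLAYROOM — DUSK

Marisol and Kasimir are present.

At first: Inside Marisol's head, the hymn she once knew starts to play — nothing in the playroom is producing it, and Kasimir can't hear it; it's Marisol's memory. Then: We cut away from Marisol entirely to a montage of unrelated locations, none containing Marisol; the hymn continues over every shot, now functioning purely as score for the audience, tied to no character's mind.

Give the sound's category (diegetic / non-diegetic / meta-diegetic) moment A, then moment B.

Moment A: the music lives inside Marisol's mind alone; Kasimir can't hear it → meta-diegetic.
Moment B: once it plays over shots Marisol isn't in, detached from any character's subjectivity, it's conventional underscore → non-diegetic.

meta-diegetic, non-diegetic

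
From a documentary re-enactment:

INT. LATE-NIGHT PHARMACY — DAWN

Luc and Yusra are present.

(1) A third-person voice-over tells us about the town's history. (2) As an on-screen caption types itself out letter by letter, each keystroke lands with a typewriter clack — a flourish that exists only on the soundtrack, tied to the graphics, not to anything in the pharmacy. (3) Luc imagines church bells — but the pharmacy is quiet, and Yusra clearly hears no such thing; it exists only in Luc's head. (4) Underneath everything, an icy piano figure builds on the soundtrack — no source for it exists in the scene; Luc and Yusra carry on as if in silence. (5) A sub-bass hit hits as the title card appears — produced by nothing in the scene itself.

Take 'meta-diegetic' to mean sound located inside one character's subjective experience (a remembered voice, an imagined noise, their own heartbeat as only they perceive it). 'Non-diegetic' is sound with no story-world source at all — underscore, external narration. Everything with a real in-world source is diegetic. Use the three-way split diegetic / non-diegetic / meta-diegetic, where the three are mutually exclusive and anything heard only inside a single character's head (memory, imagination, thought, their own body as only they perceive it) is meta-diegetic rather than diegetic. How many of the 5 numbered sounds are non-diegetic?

4

Sound (1): commentary laid over the scene from outside the fiction, so non-diegetic.
(2) it accompanies on-screen graphics, not anything inside the story world → non-diegetic.
(3) is meta-diegetic: subjective to Luc: the pharmacy is silent and Yusra hears nothing.
(4) score with no on-screen or off-screen source; it exists for the audience alone → non-diegetic.
(5) it's a sound-design accent with no in-world source; no one in the scene can hear it → non-diegetic.
So 4 of the 5 are non-diegetic: (1), (2), (4), (5).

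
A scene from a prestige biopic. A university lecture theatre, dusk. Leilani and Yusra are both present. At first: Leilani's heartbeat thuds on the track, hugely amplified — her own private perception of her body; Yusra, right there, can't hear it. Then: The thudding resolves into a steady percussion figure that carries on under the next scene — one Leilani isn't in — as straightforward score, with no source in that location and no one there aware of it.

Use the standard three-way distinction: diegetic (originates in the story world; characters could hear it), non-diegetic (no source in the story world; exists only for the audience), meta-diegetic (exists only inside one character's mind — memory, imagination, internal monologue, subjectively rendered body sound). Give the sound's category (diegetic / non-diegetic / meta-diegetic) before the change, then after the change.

meta-diegetic, non-diegetic

Before the change: it's Leilani's subjective body sound, inaudible to Yusra → meta-diegetic.
After the change: detached from Leilani and playing as sourceless score over a scene she isn't in — for the audience only → non-diegetic.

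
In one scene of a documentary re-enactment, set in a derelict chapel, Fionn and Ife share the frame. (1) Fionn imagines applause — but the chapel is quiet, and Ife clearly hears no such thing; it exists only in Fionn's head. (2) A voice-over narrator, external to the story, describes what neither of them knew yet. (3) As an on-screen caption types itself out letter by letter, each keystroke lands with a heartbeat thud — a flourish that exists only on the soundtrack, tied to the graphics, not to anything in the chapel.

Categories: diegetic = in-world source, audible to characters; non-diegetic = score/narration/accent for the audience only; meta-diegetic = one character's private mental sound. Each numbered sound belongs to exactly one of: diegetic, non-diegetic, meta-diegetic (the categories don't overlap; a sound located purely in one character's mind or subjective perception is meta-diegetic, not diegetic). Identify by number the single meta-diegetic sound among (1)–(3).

1

(1) the sound is imagined by Fionn; nothing in the story world is producing it and Ife can't hear it → meta-diegetic.
Sound (2): external voice-over — not a character, not heard by anyone in the scene, so non-diegetic.
(3) is non-diegetic: the caption isn't part of the story world, so neither is the sound tied to it.
Only (1) is meta-diegetic.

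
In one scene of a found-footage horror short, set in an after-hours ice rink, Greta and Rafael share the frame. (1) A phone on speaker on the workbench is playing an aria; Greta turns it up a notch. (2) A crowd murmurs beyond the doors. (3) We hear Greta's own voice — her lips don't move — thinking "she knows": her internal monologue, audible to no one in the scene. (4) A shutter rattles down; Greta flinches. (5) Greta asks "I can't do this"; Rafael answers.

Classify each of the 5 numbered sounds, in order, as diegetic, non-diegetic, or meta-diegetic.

(1) is diegetic: a phone on speaker is a physical source in the scene and Greta reacts to it.
(2) is diegetic: ambient/room sound belonging to the story's physical space.
(3) Greta's thought-voice: a private mental sound no other character can hear → meta-diegetic.
(4) is diegetic: the sound comes from a shutter physically present in the location.
(5) on-screen dialogue — Greta speaks and Rafael is there to hear → diegetic.

diegetic, diegetic, meta-diegetic, diegetic, diegetic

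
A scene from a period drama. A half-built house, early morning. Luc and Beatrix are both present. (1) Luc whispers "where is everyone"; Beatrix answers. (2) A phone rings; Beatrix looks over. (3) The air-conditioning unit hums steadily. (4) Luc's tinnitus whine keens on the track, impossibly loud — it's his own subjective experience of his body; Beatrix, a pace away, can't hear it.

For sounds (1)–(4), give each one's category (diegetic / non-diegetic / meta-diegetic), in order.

diegetic, diegetic, diegetic, meta-diegetic

(1) is diegetic: on-screen dialogue — Luc speaks and Beatrix is there to hear.
Sound (2): a phone is a real object/event in the scene's world, so diegetic.
(3) is diegetic: the air-conditioning unit is part of the location's real environment.
(4) is meta-diegetic: a subjective body sound — Luc's private perception, inaudible to Beatrix.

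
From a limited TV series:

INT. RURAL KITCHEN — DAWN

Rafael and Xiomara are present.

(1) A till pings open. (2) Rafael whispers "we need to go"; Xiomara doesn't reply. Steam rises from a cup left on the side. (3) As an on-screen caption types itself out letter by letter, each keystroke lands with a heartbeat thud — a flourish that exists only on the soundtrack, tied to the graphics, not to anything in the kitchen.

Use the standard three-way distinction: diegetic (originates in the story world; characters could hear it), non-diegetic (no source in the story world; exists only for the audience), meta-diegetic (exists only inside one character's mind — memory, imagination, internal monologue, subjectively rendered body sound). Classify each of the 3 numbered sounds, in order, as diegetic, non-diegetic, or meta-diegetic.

(1) an in-world source (a till); characters could hear it → diegetic.
(2) spoken by a character present in the story world → diegetic.
(3) the caption isn't part of the story world, so neither is the sound tied to it → non-diegetic.

diegetic, diegetic, non-diegetic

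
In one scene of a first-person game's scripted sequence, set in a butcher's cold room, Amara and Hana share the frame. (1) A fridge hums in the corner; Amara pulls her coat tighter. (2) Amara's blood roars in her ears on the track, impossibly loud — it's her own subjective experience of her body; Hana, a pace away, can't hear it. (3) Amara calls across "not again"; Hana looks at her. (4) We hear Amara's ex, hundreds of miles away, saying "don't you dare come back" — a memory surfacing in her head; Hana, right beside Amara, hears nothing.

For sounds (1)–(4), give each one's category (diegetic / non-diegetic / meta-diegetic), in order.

(1) is diegetic: it's the actual ambient sound of the location.
(2) is meta-diegetic: point-of-audition from inside Amara's body; not a sound in the room.
(3) Amara is a character speaking aloud in the scene → diegetic.
(4) is meta-diegetic: it's Amara's recollection rendered as sound; the other character can't hear it.

diegetic, meta-diegetic, diegetic, meta-diegetic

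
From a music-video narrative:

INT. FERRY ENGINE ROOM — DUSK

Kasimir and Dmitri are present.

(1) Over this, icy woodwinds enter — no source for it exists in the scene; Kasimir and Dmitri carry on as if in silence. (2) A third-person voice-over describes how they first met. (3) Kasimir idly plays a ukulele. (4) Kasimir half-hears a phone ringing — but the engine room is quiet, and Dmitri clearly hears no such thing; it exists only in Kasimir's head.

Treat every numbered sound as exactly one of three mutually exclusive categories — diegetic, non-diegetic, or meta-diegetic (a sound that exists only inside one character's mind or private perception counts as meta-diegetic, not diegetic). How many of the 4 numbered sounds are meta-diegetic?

Sound (1): nothing in the engine room produces it and the characters don't hear it — pure soundtrack, so non-diegetic.
(2) the narrator exists outside the story world, addressing only the audience → non-diegetic.
(3) is diegetic: the instrument and the performer are both in the scene.
(4) is meta-diegetic: Kasimir alone 'hears' it — an imagined sound, not present in the space.
So 1 of the 4 is meta-diegetic: (4).

1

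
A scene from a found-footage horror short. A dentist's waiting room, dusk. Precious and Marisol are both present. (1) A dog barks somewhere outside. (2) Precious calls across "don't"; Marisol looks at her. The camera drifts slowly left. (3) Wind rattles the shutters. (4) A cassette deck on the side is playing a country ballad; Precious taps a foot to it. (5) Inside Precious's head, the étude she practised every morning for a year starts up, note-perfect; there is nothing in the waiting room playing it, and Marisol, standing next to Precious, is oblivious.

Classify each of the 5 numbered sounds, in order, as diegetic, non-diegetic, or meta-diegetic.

Sound (1): the sound comes from a dog physically present in the location, so diegetic.
(2) Precious is a character speaking aloud in the scene → diegetic.
(3) is diegetic: ambient/room sound belonging to the story's physical space.
Sound (4): a cassette deck is a physical source in the scene and Precious reacts to it, so diegetic.
(5) remembered music, private to Precious — Marisol is oblivious because it isn't in the room → meta-diegetic.

diegetic, diegetic, diegetic, diegetic, meta-diegetic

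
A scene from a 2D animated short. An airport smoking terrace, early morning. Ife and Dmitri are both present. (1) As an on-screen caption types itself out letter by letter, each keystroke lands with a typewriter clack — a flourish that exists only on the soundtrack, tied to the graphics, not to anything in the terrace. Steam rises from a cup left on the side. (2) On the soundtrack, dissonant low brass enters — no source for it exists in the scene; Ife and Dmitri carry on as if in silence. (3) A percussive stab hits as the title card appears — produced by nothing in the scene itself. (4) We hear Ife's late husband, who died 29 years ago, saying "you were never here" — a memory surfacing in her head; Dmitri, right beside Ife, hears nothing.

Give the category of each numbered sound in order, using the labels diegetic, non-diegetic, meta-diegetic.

non-diegetic, non-diegetic, non-diegetic, meta-diegetic

(1) it accompanies on-screen graphics, not anything inside the story world → non-diegetic.
(2) score with no on-screen or off-screen source; it exists for the audience alone → non-diegetic.
(3) is non-diegetic: it's a sound-design accent with no in-world source; no one in the scene can hear it.
(4) is meta-diegetic: it's Ife's recollection rendered as sound; the other character can't hear it.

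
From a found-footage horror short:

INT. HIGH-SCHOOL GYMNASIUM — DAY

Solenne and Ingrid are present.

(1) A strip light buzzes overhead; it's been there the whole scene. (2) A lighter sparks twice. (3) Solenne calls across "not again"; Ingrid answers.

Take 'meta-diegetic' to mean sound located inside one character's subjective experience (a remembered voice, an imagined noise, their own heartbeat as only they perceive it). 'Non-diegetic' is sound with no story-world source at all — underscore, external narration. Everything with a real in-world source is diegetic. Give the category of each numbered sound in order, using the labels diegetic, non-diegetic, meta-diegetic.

diegetic, diegetic, diegetic

(1) is diegetic: a strip light is part of the location's real environment.
(2) is diegetic: an in-world source (a lighter); characters could hear it.
(3) on-screen dialogue — Solenne speaks and Ingrid is there to hear → diegetic.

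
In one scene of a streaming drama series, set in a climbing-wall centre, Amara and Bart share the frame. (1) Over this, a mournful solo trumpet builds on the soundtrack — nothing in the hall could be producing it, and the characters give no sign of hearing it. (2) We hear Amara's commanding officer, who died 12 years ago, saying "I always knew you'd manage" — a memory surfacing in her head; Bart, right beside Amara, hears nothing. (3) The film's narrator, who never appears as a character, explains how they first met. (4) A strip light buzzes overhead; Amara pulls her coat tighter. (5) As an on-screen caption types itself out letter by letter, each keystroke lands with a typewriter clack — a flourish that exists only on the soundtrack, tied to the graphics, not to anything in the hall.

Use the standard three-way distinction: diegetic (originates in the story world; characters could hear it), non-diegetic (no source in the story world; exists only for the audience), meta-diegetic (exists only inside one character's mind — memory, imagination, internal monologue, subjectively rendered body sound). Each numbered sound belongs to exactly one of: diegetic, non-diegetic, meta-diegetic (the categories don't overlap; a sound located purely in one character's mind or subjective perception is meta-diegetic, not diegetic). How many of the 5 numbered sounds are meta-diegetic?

1

(1) score with no on-screen or off-screen source; it exists for the audience alone → non-diegetic.
(2) a remembered line, private to Amara — not present in the room, not audible to Bart → meta-diegetic.
(3) commentary laid over the scene from outside the fiction → non-diegetic.
(4) it's the actual ambient sound of the location → diegetic.
Sound (5): it accompanies on-screen graphics, not anything inside the story world, so non-diegetic.
So 1 of the 5 is meta-diegetic: (2).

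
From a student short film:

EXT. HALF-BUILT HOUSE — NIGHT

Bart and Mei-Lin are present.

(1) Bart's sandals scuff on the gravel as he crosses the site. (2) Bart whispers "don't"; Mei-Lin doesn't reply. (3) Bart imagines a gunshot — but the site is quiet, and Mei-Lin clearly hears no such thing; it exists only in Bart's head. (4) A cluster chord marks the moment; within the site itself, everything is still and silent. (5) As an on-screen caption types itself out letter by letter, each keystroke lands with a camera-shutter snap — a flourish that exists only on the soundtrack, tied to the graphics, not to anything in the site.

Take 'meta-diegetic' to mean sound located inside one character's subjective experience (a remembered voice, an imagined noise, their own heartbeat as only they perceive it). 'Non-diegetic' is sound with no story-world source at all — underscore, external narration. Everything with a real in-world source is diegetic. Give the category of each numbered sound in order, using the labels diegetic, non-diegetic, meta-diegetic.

diegetic, diegetic, meta-diegetic, non-diegetic, non-diegetic

(1) is diegetic: Bart's footsteps are produced in the story world.
Sound (2): Bart is a character speaking aloud in the scene, so diegetic.
(3) subjective to Bart: the site is silent and Mei-Lin hears nothing → meta-diegetic.
Sound (4): an editorial stinger — it belongs to the cut, not the story world, so non-diegetic.
Sound (5): the caption isn't part of the story world, so neither is the sound tied to it, so non-diegetic.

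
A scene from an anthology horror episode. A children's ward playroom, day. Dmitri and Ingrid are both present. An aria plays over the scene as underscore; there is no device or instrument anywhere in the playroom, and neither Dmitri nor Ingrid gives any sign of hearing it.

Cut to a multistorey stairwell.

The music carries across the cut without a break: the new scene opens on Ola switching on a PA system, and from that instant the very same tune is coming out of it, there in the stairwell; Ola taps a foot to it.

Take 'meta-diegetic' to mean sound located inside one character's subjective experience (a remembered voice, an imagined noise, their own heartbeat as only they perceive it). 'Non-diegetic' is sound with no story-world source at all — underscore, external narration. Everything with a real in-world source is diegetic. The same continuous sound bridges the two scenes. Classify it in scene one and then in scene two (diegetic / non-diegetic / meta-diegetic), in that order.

Scene one: there's no in-world source anywhere and no character hears it — underscore for the audience only → non-diegetic.
Scene two: once Ola turns on a PA system, the music has a real source in the story world and Ola reacts to it → diegetic.

non-diegetic, diegetic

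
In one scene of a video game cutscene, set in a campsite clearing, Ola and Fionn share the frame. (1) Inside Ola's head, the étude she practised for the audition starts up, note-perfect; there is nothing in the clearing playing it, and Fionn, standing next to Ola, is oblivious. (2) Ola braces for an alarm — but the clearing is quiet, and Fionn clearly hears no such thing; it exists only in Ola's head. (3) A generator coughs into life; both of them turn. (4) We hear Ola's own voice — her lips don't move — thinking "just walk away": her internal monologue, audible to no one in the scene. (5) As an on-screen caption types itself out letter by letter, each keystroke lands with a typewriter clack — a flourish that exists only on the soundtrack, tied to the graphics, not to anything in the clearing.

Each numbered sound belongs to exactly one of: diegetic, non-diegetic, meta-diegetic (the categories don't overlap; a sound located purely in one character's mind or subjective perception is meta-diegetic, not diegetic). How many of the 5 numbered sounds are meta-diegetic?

Sound (1): the music is a memory playing inside Ola's mind alone; no real-world source, Fionn can't hear it, so meta-diegetic.
(2) is meta-diegetic: Ola alone 'hears' it — an imagined sound, not present in the space.
Sound (3): an in-world source (a generator); characters could hear it, so diegetic.
Sound (4): it's Ola's unspoken thought, heard only by the audience via her subjectivity, so meta-diegetic.
(5) is non-diegetic: sound married to a title/caption — outside the diegesis by definition.
Meta-diegetic: (1), (2), (4) — that's 3.

3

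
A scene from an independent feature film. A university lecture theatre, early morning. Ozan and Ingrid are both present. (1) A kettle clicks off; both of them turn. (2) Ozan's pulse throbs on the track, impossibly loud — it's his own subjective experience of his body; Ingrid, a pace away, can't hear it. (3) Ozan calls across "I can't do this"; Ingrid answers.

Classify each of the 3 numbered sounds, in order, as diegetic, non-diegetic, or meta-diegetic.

diegetic, meta-diegetic, diegetic

(1) a kettle is a real object/event in the scene's world → diegetic.
(2) it's Ozan's internal bodily sensation rendered as sound; only Ozan 'hears' it → meta-diegetic.
(3) is diegetic: spoken by a character present in the story world.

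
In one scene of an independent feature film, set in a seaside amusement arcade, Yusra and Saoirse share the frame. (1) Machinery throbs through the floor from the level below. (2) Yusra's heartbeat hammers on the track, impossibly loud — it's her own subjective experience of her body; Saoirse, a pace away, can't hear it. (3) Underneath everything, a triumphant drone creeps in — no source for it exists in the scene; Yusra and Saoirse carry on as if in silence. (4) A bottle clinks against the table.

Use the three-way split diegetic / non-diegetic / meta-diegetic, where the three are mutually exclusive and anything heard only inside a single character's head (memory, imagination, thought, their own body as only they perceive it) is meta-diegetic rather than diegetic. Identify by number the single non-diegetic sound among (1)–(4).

3

(1) is diegetic: machinery is part of the location's real environment.
(2) it's Yusra's internal bodily sensation rendered as sound; only Yusra 'hears' it → meta-diegetic.
(3) nothing in the arcade produces it and the characters don't hear it — pure soundtrack → non-diegetic.
(4) an in-world source (a bottle); characters could hear it → diegetic.
Only (3) is non-diegetic.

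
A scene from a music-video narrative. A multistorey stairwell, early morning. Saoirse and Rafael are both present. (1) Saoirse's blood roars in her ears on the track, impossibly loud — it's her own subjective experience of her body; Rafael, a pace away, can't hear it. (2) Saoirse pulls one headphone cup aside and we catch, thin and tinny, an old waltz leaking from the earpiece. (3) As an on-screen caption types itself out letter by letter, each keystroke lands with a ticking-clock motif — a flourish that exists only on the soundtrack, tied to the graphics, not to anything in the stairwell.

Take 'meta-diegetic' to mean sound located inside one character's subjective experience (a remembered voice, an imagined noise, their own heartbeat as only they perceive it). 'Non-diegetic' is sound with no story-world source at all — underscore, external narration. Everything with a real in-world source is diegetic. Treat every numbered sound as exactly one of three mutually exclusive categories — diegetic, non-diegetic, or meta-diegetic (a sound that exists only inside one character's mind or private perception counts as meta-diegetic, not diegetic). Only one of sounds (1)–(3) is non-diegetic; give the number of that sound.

(1) is meta-diegetic: it's Saoirse's internal bodily sensation rendered as sound; only Saoirse 'hears' it.
Sound (2): the earpiece is a real device on Saoirse's head — source music, so diegetic.
Sound (3): sound married to a title/caption — outside the diegesis by definition, so non-diegetic.
Only (3) is non-diegetic.

3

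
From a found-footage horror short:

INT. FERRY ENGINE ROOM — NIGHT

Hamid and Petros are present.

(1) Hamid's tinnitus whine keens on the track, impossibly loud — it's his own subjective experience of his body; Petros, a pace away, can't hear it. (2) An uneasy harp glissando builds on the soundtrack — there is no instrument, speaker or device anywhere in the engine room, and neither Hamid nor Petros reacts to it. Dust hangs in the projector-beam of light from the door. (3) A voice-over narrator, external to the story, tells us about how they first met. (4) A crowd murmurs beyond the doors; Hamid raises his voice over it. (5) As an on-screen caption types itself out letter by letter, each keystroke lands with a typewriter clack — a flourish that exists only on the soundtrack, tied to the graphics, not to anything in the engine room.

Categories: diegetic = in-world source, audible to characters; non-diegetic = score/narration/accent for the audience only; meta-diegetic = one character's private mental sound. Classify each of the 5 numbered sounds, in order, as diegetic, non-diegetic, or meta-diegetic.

Sound (1): a subjective body sound — Hamid's private perception, inaudible to Petros, so meta-diegetic.
(2) score with no on-screen or off-screen source; it exists for the audience alone → non-diegetic.
(3) external voice-over — not a character, not heard by anyone in the scene → non-diegetic.
(4) is diegetic: ambient/room sound belonging to the story's physical space.
(5) sound married to a title/caption — outside the diegesis by definition → non-diegetic.

meta-diegetic, non-diegetic, non-diegetic, diegetic, non-diegetic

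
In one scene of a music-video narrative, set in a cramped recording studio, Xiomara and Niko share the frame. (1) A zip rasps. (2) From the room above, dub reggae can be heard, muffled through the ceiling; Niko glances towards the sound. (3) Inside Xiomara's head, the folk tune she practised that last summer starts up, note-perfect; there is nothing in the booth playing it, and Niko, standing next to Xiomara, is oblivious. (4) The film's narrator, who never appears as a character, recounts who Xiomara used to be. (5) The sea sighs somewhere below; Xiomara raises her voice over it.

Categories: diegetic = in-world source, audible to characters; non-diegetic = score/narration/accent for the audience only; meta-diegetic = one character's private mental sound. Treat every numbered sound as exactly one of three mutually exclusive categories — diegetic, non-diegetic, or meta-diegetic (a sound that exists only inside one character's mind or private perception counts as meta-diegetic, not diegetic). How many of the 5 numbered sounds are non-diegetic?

1

(1) a zip is a real object/event in the scene's world → diegetic.
Sound (2): the music has an off-screen but real-world source and a character hears it, so diegetic.
(3) it lives in Xiomara's subjectivity, not in the booth → meta-diegetic.
(4) is non-diegetic: commentary laid over the scene from outside the fiction.
(5) is diegetic: the sea is part of the location's real environment.
So 1 of the 5 is non-diegetic: (4).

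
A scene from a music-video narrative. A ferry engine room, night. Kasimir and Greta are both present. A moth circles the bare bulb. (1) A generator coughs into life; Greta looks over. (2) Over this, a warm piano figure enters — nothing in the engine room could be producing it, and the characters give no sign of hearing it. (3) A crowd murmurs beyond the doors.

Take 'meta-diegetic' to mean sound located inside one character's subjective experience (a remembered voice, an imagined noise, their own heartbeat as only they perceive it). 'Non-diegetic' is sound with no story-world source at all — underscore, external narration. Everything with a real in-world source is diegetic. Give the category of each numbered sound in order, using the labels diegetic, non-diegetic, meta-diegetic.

diegetic, non-diegetic, diegetic

(1) is diegetic: an in-world source (a generator); characters could hear it.
(2) score with no on-screen or off-screen source; it exists for the audience alone → non-diegetic.
(3) is diegetic: ambient/room sound belonging to the story's physical space.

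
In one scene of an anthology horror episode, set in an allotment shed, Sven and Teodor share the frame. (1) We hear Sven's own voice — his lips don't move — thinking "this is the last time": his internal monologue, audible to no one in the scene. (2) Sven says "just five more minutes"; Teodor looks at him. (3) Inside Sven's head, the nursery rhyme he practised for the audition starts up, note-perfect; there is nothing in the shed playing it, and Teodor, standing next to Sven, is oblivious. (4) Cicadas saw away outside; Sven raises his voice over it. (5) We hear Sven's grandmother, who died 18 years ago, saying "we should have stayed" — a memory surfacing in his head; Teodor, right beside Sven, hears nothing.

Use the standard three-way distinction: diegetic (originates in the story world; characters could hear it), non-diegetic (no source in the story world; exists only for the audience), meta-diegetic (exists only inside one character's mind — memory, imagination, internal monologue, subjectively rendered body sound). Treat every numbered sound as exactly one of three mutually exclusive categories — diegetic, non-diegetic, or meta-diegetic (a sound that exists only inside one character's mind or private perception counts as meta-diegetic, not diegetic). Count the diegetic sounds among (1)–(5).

(1) it's Sven's unspoken thought, heard only by the audience via his subjectivity → meta-diegetic.
(2) spoken by a character present in the story world → diegetic.
Sound (3): it lives in Sven's subjectivity, not in the shed, so meta-diegetic.
(4) is diegetic: it's the actual ambient sound of the location.
Sound (5): the voice is a memory playing only inside Sven's mind; Teodor can't hear it, so meta-diegetic.
So 2 of the 5 are diegetic: (2), (4).

2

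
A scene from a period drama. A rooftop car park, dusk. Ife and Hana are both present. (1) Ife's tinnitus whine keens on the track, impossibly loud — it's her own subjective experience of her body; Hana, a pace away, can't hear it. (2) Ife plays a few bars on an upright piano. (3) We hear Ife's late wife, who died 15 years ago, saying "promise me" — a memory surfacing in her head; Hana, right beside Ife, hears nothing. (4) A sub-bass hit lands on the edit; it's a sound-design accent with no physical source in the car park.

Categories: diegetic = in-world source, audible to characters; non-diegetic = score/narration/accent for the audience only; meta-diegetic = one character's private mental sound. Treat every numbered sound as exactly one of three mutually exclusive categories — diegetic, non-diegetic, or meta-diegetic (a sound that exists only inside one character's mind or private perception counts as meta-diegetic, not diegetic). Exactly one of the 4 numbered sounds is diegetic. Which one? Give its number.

2

(1) a subjective body sound — Ife's private perception, inaudible to Hana → meta-diegetic.
Sound (2): Ife is producing the music live, in the story world, so diegetic.
(3) is meta-diegetic: it's Ife's recollection rendered as sound; the other character can't hear it.
(4) is non-diegetic: an editorial stinger — it belongs to the cut, not the story world.
Only (2) is diegetic.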